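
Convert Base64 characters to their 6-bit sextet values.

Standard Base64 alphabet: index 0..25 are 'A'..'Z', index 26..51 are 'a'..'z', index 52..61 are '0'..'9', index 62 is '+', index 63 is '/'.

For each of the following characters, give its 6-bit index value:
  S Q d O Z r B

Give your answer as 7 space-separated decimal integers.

Answer: 18 16 29 14 25 43 1

Derivation:
'S': A..Z range, ord('S') − ord('A') = 18
'Q': A..Z range, ord('Q') − ord('A') = 16
'd': a..z range, 26 + ord('d') − ord('a') = 29
'O': A..Z range, ord('O') − ord('A') = 14
'Z': A..Z range, ord('Z') − ord('A') = 25
'r': a..z range, 26 + ord('r') − ord('a') = 43
'B': A..Z range, ord('B') − ord('A') = 1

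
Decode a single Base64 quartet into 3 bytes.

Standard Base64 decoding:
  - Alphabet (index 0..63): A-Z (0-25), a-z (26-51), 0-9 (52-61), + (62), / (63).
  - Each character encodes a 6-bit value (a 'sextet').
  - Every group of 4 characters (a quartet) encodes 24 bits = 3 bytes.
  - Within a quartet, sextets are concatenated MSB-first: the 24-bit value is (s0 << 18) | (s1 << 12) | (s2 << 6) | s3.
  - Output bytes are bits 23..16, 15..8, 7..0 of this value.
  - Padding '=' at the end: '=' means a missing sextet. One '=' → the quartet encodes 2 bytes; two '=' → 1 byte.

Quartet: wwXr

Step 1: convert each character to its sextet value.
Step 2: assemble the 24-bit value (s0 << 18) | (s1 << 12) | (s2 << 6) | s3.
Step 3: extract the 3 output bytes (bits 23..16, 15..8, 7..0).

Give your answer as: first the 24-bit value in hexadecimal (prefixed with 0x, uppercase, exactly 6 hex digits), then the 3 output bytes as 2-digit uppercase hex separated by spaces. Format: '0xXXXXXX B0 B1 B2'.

Sextets: w=48, w=48, X=23, r=43
24-bit: (48<<18) | (48<<12) | (23<<6) | 43
      = 0xC00000 | 0x030000 | 0x0005C0 | 0x00002B
      = 0xC305EB
Bytes: (v>>16)&0xFF=C3, (v>>8)&0xFF=05, v&0xFF=EB

Answer: 0xC305EB C3 05 EB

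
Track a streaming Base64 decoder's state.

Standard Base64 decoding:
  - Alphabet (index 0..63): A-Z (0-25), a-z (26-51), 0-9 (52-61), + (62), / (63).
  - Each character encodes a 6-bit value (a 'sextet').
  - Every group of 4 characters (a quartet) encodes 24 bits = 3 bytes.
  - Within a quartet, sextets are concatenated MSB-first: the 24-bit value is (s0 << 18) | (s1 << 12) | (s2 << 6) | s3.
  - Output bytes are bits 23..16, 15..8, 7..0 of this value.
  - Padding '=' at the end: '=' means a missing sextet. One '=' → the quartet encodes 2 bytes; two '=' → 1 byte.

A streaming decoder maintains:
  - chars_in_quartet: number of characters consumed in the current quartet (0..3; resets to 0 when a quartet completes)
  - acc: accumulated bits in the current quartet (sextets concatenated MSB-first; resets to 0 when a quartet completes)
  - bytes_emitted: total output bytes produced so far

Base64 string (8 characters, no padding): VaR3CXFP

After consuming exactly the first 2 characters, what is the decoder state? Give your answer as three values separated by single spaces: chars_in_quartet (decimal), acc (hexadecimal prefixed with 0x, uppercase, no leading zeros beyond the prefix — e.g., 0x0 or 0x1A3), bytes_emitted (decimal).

Answer: 2 0x55A 0

Derivation:
After char 0 ('V'=21): chars_in_quartet=1 acc=0x15 bytes_emitted=0
After char 1 ('a'=26): chars_in_quartet=2 acc=0x55A bytes_emitted=0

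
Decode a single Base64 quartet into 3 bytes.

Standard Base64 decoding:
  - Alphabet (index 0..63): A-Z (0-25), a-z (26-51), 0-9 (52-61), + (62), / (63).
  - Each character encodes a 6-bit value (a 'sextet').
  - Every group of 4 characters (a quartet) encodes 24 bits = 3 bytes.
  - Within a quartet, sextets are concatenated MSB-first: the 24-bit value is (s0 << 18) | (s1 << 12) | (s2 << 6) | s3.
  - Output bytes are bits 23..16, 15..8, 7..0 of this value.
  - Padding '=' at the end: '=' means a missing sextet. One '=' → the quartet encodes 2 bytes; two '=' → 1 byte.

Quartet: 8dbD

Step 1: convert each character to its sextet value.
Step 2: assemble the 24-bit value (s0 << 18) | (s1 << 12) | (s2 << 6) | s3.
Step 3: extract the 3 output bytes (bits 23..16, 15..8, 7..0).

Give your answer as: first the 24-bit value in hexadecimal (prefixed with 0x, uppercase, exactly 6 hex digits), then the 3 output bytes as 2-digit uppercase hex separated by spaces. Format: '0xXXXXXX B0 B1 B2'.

Answer: 0xF1D6C3 F1 D6 C3

Derivation:
Sextets: 8=60, d=29, b=27, D=3
24-bit: (60<<18) | (29<<12) | (27<<6) | 3
      = 0xF00000 | 0x01D000 | 0x0006C0 | 0x000003
      = 0xF1D6C3
Bytes: (v>>16)&0xFF=F1, (v>>8)&0xFF=D6, v&0xFF=C3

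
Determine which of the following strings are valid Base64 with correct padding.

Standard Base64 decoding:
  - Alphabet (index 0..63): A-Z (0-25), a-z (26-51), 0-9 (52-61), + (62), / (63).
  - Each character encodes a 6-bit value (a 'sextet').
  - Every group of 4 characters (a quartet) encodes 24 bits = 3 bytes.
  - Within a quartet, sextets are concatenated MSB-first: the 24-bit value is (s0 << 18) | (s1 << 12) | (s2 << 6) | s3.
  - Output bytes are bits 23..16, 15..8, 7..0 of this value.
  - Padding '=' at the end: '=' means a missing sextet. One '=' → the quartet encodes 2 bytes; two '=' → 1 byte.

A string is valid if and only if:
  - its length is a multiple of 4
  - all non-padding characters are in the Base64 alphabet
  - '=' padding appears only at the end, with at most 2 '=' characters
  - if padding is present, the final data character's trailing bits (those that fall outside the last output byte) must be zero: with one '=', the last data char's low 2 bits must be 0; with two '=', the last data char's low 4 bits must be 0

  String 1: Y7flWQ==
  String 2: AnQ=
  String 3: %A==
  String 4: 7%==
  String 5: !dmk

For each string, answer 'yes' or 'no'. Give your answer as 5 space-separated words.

Answer: yes yes no no no

Derivation:
String 1: 'Y7flWQ==' → valid
String 2: 'AnQ=' → valid
String 3: '%A==' → invalid (bad char(s): ['%'])
String 4: '7%==' → invalid (bad char(s): ['%'])
String 5: '!dmk' → invalid (bad char(s): ['!'])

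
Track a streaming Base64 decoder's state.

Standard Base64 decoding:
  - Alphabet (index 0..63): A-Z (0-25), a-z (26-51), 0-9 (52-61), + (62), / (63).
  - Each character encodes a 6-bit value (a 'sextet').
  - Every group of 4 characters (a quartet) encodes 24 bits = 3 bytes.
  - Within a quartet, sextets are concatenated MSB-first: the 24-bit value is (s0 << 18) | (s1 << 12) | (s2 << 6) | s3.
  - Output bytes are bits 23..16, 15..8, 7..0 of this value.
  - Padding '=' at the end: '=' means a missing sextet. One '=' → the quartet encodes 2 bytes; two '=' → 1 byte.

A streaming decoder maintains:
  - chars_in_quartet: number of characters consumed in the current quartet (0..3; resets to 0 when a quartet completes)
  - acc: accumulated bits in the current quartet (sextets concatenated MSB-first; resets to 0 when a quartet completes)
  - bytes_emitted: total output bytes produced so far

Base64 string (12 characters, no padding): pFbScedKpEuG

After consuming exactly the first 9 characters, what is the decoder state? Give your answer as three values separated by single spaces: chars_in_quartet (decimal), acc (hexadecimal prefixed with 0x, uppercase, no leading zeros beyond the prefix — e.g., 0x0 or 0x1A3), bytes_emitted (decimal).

After char 0 ('p'=41): chars_in_quartet=1 acc=0x29 bytes_emitted=0
After char 1 ('F'=5): chars_in_quartet=2 acc=0xA45 bytes_emitted=0
After char 2 ('b'=27): chars_in_quartet=3 acc=0x2915B bytes_emitted=0
After char 3 ('S'=18): chars_in_quartet=4 acc=0xA456D2 -> emit A4 56 D2, reset; bytes_emitted=3
After char 4 ('c'=28): chars_in_quartet=1 acc=0x1C bytes_emitted=3
After char 5 ('e'=30): chars_in_quartet=2 acc=0x71E bytes_emitted=3
After char 6 ('d'=29): chars_in_quartet=3 acc=0x1C79D bytes_emitted=3
After char 7 ('K'=10): chars_in_quartet=4 acc=0x71E74A -> emit 71 E7 4A, reset; bytes_emitted=6
After char 8 ('p'=41): chars_in_quartet=1 acc=0x29 bytes_emitted=6

Answer: 1 0x29 6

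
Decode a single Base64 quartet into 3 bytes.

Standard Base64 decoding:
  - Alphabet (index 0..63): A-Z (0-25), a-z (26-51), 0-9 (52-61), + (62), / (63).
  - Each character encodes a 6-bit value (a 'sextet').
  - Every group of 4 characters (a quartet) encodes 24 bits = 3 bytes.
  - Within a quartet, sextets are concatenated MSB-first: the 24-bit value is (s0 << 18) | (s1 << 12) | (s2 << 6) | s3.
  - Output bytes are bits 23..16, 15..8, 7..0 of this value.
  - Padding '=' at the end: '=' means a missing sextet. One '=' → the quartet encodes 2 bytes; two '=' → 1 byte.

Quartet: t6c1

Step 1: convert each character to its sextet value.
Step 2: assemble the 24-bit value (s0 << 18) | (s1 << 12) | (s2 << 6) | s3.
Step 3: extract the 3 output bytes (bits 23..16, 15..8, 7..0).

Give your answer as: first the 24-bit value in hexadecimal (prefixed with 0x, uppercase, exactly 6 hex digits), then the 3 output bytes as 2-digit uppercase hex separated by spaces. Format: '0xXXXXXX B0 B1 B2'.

Sextets: t=45, 6=58, c=28, 1=53
24-bit: (45<<18) | (58<<12) | (28<<6) | 53
      = 0xB40000 | 0x03A000 | 0x000700 | 0x000035
      = 0xB7A735
Bytes: (v>>16)&0xFF=B7, (v>>8)&0xFF=A7, v&0xFF=35

Answer: 0xB7A735 B7 A7 35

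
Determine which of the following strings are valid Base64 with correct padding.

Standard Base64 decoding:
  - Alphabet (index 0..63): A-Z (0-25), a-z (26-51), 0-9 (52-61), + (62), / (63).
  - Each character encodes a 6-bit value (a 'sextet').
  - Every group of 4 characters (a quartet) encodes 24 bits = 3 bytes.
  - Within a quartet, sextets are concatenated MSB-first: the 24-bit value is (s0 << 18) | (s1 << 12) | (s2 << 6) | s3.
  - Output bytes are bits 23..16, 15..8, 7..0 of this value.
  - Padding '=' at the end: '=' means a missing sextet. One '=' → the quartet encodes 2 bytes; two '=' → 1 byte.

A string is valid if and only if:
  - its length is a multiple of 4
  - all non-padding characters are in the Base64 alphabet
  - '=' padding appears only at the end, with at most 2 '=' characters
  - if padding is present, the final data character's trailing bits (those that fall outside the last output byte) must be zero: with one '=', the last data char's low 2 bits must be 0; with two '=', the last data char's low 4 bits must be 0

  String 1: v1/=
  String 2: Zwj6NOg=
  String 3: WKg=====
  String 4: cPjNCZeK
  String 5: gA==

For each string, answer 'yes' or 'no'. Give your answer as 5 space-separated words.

String 1: 'v1/=' → invalid (bad trailing bits)
String 2: 'Zwj6NOg=' → valid
String 3: 'WKg=====' → invalid (5 pad chars (max 2))
String 4: 'cPjNCZeK' → valid
String 5: 'gA==' → valid

Answer: no yes no yes yes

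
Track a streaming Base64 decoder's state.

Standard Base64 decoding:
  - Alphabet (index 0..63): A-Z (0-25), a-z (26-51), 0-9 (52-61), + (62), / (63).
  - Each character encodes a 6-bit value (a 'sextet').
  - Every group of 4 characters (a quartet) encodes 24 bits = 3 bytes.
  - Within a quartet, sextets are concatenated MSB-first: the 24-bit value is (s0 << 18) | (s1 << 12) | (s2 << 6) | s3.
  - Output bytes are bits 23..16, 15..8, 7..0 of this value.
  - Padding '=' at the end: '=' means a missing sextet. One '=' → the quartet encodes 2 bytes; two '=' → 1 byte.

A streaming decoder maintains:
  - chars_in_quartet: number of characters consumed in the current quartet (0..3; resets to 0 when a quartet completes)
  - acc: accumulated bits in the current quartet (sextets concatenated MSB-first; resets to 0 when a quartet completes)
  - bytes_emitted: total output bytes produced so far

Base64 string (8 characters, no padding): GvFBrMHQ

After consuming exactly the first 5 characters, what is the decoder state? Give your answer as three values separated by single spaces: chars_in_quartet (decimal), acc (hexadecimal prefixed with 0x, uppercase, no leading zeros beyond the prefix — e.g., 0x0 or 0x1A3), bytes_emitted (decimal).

After char 0 ('G'=6): chars_in_quartet=1 acc=0x6 bytes_emitted=0
After char 1 ('v'=47): chars_in_quartet=2 acc=0x1AF bytes_emitted=0
After char 2 ('F'=5): chars_in_quartet=3 acc=0x6BC5 bytes_emitted=0
After char 3 ('B'=1): chars_in_quartet=4 acc=0x1AF141 -> emit 1A F1 41, reset; bytes_emitted=3
After char 4 ('r'=43): chars_in_quartet=1 acc=0x2B bytes_emitted=3

Answer: 1 0x2B 3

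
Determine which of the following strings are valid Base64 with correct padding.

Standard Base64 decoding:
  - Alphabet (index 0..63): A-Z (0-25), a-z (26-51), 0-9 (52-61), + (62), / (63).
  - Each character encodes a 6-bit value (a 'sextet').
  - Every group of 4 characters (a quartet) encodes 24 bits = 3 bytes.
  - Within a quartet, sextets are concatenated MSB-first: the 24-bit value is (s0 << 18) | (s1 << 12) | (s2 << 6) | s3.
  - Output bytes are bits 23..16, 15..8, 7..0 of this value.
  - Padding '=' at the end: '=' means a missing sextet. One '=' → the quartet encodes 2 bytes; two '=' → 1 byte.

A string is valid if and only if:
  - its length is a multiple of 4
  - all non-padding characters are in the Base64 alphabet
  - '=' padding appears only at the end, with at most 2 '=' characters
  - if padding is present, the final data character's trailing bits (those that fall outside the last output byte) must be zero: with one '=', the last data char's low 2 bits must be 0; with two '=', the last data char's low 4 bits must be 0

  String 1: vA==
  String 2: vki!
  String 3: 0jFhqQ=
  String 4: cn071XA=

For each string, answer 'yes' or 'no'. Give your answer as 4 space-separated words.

String 1: 'vA==' → valid
String 2: 'vki!' → invalid (bad char(s): ['!'])
String 3: '0jFhqQ=' → invalid (len=7 not mult of 4)
String 4: 'cn071XA=' → valid

Answer: yes no no yes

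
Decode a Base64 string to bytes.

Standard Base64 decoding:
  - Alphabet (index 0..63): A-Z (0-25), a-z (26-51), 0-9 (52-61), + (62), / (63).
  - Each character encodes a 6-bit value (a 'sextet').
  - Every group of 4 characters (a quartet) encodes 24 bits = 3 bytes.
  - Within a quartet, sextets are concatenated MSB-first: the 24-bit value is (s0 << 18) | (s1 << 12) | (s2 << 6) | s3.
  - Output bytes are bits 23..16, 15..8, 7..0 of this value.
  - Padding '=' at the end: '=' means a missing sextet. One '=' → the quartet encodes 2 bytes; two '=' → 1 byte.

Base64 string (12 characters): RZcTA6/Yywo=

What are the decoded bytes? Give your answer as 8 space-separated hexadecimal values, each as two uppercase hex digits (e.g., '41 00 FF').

Answer: 45 97 13 03 AF D8 CB 0A

Derivation:
After char 0 ('R'=17): chars_in_quartet=1 acc=0x11 bytes_emitted=0
After char 1 ('Z'=25): chars_in_quartet=2 acc=0x459 bytes_emitted=0
After char 2 ('c'=28): chars_in_quartet=3 acc=0x1165C bytes_emitted=0
After char 3 ('T'=19): chars_in_quartet=4 acc=0x459713 -> emit 45 97 13, reset; bytes_emitted=3
After char 4 ('A'=0): chars_in_quartet=1 acc=0x0 bytes_emitted=3
After char 5 ('6'=58): chars_in_quartet=2 acc=0x3A bytes_emitted=3
After char 6 ('/'=63): chars_in_quartet=3 acc=0xEBF bytes_emitted=3
After char 7 ('Y'=24): chars_in_quartet=4 acc=0x3AFD8 -> emit 03 AF D8, reset; bytes_emitted=6
After char 8 ('y'=50): chars_in_quartet=1 acc=0x32 bytes_emitted=6
After char 9 ('w'=48): chars_in_quartet=2 acc=0xCB0 bytes_emitted=6
After char 10 ('o'=40): chars_in_quartet=3 acc=0x32C28 bytes_emitted=6
Padding '=': partial quartet acc=0x32C28 -> emit CB 0A; bytes_emitted=8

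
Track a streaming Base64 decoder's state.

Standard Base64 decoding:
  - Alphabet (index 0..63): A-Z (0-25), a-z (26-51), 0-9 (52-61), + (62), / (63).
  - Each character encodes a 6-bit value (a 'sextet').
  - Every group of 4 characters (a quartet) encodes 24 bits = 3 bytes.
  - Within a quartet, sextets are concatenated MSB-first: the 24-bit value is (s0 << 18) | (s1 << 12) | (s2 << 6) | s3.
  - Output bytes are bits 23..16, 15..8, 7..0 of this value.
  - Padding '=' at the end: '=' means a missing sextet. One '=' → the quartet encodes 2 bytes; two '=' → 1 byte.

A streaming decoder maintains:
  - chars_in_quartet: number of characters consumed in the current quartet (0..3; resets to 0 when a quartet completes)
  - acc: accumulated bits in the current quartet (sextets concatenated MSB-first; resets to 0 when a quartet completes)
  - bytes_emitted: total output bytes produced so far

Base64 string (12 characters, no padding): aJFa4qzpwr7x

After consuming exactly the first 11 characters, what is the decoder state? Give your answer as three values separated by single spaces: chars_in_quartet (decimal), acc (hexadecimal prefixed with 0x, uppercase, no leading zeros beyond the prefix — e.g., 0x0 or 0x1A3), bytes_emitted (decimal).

Answer: 3 0x30AFB 6

Derivation:
After char 0 ('a'=26): chars_in_quartet=1 acc=0x1A bytes_emitted=0
After char 1 ('J'=9): chars_in_quartet=2 acc=0x689 bytes_emitted=0
After char 2 ('F'=5): chars_in_quartet=3 acc=0x1A245 bytes_emitted=0
After char 3 ('a'=26): chars_in_quartet=4 acc=0x68915A -> emit 68 91 5A, reset; bytes_emitted=3
After char 4 ('4'=56): chars_in_quartet=1 acc=0x38 bytes_emitted=3
After char 5 ('q'=42): chars_in_quartet=2 acc=0xE2A bytes_emitted=3
After char 6 ('z'=51): chars_in_quartet=3 acc=0x38AB3 bytes_emitted=3
After char 7 ('p'=41): chars_in_quartet=4 acc=0xE2ACE9 -> emit E2 AC E9, reset; bytes_emitted=6
After char 8 ('w'=48): chars_in_quartet=1 acc=0x30 bytes_emitted=6
After char 9 ('r'=43): chars_in_quartet=2 acc=0xC2B bytes_emitted=6
After char 10 ('7'=59): chars_in_quartet=3 acc=0x30AFB bytes_emitted=6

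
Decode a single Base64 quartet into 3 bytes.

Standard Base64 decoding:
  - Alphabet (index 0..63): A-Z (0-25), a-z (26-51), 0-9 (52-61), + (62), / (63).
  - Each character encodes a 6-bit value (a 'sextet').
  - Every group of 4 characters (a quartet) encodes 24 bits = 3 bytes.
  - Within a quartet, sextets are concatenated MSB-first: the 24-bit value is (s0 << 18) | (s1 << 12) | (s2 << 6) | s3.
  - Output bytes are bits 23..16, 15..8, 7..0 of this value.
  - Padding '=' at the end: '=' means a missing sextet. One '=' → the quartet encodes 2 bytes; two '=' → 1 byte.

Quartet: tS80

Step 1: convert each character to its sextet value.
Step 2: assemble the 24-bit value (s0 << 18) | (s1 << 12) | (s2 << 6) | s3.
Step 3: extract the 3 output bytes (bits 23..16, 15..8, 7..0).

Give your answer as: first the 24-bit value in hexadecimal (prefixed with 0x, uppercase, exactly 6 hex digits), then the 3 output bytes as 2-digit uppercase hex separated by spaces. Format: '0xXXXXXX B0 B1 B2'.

Sextets: t=45, S=18, 8=60, 0=52
24-bit: (45<<18) | (18<<12) | (60<<6) | 52
      = 0xB40000 | 0x012000 | 0x000F00 | 0x000034
      = 0xB52F34
Bytes: (v>>16)&0xFF=B5, (v>>8)&0xFF=2F, v&0xFF=34

Answer: 0xB52F34 B5 2F 34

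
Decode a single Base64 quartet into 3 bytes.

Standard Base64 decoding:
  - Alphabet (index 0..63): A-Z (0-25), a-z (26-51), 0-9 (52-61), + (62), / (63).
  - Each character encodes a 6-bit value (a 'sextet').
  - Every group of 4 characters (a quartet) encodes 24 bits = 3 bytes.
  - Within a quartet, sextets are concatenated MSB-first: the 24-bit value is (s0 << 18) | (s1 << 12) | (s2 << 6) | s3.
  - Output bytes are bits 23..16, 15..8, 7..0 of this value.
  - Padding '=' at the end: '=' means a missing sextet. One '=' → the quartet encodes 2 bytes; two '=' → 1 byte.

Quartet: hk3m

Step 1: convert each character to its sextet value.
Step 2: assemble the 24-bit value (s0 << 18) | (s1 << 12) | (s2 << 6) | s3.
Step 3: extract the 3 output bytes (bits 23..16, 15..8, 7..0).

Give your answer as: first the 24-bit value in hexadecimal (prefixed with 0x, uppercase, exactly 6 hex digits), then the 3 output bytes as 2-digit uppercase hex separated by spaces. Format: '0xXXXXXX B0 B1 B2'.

Sextets: h=33, k=36, 3=55, m=38
24-bit: (33<<18) | (36<<12) | (55<<6) | 38
      = 0x840000 | 0x024000 | 0x000DC0 | 0x000026
      = 0x864DE6
Bytes: (v>>16)&0xFF=86, (v>>8)&0xFF=4D, v&0xFF=E6

Answer: 0x864DE6 86 4D E6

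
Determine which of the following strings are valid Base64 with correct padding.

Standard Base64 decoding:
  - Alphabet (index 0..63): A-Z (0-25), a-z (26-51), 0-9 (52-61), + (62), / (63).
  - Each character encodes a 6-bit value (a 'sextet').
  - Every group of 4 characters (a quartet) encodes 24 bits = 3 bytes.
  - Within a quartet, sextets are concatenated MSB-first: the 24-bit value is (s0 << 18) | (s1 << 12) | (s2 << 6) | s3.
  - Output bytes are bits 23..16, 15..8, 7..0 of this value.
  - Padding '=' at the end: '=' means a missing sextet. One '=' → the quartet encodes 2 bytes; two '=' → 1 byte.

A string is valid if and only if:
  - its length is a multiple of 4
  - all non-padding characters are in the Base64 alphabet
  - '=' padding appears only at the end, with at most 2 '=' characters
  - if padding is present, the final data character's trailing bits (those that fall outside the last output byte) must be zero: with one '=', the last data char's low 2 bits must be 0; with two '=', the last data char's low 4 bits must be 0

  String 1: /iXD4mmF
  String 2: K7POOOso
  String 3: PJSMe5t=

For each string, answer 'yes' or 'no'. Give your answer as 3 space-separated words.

String 1: '/iXD4mmF' → valid
String 2: 'K7POOOso' → valid
String 3: 'PJSMe5t=' → invalid (bad trailing bits)

Answer: yes yes no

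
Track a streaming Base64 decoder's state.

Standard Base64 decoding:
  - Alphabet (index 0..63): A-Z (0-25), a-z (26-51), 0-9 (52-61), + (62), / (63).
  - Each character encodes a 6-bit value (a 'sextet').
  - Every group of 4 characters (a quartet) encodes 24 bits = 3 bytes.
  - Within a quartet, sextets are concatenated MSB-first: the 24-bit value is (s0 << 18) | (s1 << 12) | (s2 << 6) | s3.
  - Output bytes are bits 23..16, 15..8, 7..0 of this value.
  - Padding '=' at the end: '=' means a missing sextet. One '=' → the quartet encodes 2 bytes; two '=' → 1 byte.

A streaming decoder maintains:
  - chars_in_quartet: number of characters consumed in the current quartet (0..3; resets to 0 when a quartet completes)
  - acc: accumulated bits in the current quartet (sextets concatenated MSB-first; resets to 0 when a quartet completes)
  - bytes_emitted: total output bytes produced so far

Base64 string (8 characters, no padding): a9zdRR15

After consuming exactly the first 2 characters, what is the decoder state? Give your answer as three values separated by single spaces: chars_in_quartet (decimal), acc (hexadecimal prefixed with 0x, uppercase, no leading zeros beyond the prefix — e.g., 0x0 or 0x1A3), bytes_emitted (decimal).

Answer: 2 0x6BD 0

Derivation:
After char 0 ('a'=26): chars_in_quartet=1 acc=0x1A bytes_emitted=0
After char 1 ('9'=61): chars_in_quartet=2 acc=0x6BD bytes_emitted=0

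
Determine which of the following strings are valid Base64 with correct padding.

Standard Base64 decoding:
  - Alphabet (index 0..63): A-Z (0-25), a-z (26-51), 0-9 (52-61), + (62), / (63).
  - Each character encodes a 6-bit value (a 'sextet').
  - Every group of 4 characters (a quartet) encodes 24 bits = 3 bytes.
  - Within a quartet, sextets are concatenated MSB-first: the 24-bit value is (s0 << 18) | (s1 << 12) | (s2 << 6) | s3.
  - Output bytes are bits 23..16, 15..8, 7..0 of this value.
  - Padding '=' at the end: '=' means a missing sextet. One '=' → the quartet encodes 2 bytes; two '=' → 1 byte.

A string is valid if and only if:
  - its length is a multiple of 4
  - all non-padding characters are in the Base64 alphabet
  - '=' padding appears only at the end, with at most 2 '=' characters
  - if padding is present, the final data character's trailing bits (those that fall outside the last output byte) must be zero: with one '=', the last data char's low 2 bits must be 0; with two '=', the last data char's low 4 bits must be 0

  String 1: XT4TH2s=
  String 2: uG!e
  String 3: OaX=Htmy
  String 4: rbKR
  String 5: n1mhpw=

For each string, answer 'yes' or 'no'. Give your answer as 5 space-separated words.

Answer: yes no no yes no

Derivation:
String 1: 'XT4TH2s=' → valid
String 2: 'uG!e' → invalid (bad char(s): ['!'])
String 3: 'OaX=Htmy' → invalid (bad char(s): ['=']; '=' in middle)
String 4: 'rbKR' → valid
String 5: 'n1mhpw=' → invalid (len=7 not mult of 4)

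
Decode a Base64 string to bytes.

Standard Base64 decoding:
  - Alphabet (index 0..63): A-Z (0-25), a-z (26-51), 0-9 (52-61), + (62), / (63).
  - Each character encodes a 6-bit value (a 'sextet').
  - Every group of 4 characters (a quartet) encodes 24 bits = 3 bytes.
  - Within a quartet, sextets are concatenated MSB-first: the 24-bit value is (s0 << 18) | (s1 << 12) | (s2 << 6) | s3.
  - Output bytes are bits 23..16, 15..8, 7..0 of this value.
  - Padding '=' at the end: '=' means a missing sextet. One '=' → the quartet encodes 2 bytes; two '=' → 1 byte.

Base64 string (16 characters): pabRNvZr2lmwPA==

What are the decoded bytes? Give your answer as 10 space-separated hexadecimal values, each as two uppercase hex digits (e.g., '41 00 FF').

After char 0 ('p'=41): chars_in_quartet=1 acc=0x29 bytes_emitted=0
After char 1 ('a'=26): chars_in_quartet=2 acc=0xA5A bytes_emitted=0
After char 2 ('b'=27): chars_in_quartet=3 acc=0x2969B bytes_emitted=0
After char 3 ('R'=17): chars_in_quartet=4 acc=0xA5A6D1 -> emit A5 A6 D1, reset; bytes_emitted=3
After char 4 ('N'=13): chars_in_quartet=1 acc=0xD bytes_emitted=3
After char 5 ('v'=47): chars_in_quartet=2 acc=0x36F bytes_emitted=3
After char 6 ('Z'=25): chars_in_quartet=3 acc=0xDBD9 bytes_emitted=3
After char 7 ('r'=43): chars_in_quartet=4 acc=0x36F66B -> emit 36 F6 6B, reset; bytes_emitted=6
After char 8 ('2'=54): chars_in_quartet=1 acc=0x36 bytes_emitted=6
After char 9 ('l'=37): chars_in_quartet=2 acc=0xDA5 bytes_emitted=6
After char 10 ('m'=38): chars_in_quartet=3 acc=0x36966 bytes_emitted=6
After char 11 ('w'=48): chars_in_quartet=4 acc=0xDA59B0 -> emit DA 59 B0, reset; bytes_emitted=9
After char 12 ('P'=15): chars_in_quartet=1 acc=0xF bytes_emitted=9
After char 13 ('A'=0): chars_in_quartet=2 acc=0x3C0 bytes_emitted=9
Padding '==': partial quartet acc=0x3C0 -> emit 3C; bytes_emitted=10

Answer: A5 A6 D1 36 F6 6B DA 59 B0 3C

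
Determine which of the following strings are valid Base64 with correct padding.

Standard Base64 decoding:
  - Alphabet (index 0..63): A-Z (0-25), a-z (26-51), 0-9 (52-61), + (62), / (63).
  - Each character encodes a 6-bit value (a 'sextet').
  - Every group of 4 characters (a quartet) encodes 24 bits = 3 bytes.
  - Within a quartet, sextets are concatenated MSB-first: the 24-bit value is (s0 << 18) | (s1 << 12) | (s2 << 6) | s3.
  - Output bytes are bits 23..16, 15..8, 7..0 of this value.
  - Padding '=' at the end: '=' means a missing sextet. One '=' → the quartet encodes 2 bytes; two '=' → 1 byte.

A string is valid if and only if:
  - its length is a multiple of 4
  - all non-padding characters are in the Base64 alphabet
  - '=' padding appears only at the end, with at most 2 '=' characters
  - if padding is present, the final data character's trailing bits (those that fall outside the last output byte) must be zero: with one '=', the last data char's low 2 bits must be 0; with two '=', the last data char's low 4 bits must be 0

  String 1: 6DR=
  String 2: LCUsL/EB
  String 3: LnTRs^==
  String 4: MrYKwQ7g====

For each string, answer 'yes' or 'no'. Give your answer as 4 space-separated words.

String 1: '6DR=' → invalid (bad trailing bits)
String 2: 'LCUsL/EB' → valid
String 3: 'LnTRs^==' → invalid (bad char(s): ['^'])
String 4: 'MrYKwQ7g====' → invalid (4 pad chars (max 2))

Answer: no yes no no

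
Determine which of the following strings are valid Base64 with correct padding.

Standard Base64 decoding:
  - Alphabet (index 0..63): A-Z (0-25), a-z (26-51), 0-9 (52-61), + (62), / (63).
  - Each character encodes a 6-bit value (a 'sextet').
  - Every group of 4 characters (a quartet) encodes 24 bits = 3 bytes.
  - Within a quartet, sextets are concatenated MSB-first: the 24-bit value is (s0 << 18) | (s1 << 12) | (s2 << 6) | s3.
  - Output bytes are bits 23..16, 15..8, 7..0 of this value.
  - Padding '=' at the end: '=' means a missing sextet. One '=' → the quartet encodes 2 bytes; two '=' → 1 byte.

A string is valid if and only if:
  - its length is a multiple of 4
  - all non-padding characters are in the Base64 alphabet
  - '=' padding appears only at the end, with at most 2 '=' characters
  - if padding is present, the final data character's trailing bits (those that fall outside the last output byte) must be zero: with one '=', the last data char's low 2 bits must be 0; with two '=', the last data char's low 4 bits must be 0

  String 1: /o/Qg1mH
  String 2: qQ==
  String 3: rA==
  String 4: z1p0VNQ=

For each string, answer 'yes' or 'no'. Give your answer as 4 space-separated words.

String 1: '/o/Qg1mH' → valid
String 2: 'qQ==' → valid
String 3: 'rA==' → valid
String 4: 'z1p0VNQ=' → valid

Answer: yes yes yes yes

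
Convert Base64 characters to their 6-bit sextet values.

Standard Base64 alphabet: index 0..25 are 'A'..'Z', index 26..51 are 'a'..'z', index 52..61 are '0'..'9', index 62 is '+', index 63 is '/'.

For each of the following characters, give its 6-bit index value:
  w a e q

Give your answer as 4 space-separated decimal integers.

'w': a..z range, 26 + ord('w') − ord('a') = 48
'a': a..z range, 26 + ord('a') − ord('a') = 26
'e': a..z range, 26 + ord('e') − ord('a') = 30
'q': a..z range, 26 + ord('q') − ord('a') = 42

Answer: 48 26 30 42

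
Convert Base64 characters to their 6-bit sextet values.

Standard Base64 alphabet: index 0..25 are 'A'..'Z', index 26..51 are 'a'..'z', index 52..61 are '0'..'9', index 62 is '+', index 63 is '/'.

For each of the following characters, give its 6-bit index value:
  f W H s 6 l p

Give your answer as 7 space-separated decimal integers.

Answer: 31 22 7 44 58 37 41

Derivation:
'f': a..z range, 26 + ord('f') − ord('a') = 31
'W': A..Z range, ord('W') − ord('A') = 22
'H': A..Z range, ord('H') − ord('A') = 7
's': a..z range, 26 + ord('s') − ord('a') = 44
'6': 0..9 range, 52 + ord('6') − ord('0') = 58
'l': a..z range, 26 + ord('l') − ord('a') = 37
'p': a..z range, 26 + ord('p') − ord('a') = 41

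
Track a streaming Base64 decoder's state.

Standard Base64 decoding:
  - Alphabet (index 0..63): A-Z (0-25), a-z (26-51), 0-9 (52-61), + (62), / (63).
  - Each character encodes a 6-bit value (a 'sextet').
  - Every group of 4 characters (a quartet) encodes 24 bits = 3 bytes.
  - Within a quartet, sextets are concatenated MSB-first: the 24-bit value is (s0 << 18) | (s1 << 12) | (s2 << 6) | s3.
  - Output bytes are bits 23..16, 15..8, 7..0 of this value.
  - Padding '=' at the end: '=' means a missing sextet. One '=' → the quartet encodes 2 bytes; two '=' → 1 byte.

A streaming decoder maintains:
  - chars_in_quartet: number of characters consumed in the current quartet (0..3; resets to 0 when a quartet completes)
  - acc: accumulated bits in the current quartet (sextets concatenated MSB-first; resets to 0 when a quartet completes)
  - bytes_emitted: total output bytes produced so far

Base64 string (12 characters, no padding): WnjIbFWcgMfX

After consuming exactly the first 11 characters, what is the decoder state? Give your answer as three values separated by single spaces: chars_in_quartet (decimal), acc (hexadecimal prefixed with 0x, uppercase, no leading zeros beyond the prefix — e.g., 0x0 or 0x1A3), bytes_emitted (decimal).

Answer: 3 0x2031F 6

Derivation:
After char 0 ('W'=22): chars_in_quartet=1 acc=0x16 bytes_emitted=0
After char 1 ('n'=39): chars_in_quartet=2 acc=0x5A7 bytes_emitted=0
After char 2 ('j'=35): chars_in_quartet=3 acc=0x169E3 bytes_emitted=0
After char 3 ('I'=8): chars_in_quartet=4 acc=0x5A78C8 -> emit 5A 78 C8, reset; bytes_emitted=3
After char 4 ('b'=27): chars_in_quartet=1 acc=0x1B bytes_emitted=3
After char 5 ('F'=5): chars_in_quartet=2 acc=0x6C5 bytes_emitted=3
After char 6 ('W'=22): chars_in_quartet=3 acc=0x1B156 bytes_emitted=3
After char 7 ('c'=28): chars_in_quartet=4 acc=0x6C559C -> emit 6C 55 9C, reset; bytes_emitted=6
After char 8 ('g'=32): chars_in_quartet=1 acc=0x20 bytes_emitted=6
After char 9 ('M'=12): chars_in_quartet=2 acc=0x80C bytes_emitted=6
After char 10 ('f'=31): chars_in_quartet=3 acc=0x2031F bytes_emitted=6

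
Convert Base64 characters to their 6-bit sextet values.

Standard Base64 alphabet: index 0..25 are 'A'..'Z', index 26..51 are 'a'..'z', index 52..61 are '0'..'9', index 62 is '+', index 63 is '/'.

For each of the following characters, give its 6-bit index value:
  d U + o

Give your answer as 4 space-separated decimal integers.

Answer: 29 20 62 40

Derivation:
'd': a..z range, 26 + ord('d') − ord('a') = 29
'U': A..Z range, ord('U') − ord('A') = 20
'+': index 62
'o': a..z range, 26 + ord('o') − ord('a') = 40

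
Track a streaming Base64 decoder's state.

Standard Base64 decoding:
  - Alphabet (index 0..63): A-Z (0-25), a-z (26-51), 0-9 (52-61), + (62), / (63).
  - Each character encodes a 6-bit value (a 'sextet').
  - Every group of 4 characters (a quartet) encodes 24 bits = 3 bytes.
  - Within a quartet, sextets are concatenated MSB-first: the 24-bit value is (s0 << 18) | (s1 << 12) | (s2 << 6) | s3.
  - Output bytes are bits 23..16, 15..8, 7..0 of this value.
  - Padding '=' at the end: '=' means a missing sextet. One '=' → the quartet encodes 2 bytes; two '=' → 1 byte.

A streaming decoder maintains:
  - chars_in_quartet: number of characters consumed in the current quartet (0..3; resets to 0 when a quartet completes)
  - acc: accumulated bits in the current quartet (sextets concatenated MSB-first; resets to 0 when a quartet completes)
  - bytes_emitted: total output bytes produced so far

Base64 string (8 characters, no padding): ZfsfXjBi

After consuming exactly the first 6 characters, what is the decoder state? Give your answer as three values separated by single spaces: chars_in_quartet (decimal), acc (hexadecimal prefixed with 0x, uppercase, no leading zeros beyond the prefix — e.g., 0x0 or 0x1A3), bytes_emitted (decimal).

After char 0 ('Z'=25): chars_in_quartet=1 acc=0x19 bytes_emitted=0
After char 1 ('f'=31): chars_in_quartet=2 acc=0x65F bytes_emitted=0
After char 2 ('s'=44): chars_in_quartet=3 acc=0x197EC bytes_emitted=0
After char 3 ('f'=31): chars_in_quartet=4 acc=0x65FB1F -> emit 65 FB 1F, reset; bytes_emitted=3
After char 4 ('X'=23): chars_in_quartet=1 acc=0x17 bytes_emitted=3
After char 5 ('j'=35): chars_in_quartet=2 acc=0x5E3 bytes_emitted=3

Answer: 2 0x5E3 3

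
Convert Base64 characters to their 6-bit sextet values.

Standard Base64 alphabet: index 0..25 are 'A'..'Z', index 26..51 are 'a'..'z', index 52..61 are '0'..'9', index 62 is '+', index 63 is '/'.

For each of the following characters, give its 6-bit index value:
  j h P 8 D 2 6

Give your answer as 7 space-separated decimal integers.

Answer: 35 33 15 60 3 54 58

Derivation:
'j': a..z range, 26 + ord('j') − ord('a') = 35
'h': a..z range, 26 + ord('h') − ord('a') = 33
'P': A..Z range, ord('P') − ord('A') = 15
'8': 0..9 range, 52 + ord('8') − ord('0') = 60
'D': A..Z range, ord('D') − ord('A') = 3
'2': 0..9 range, 52 + ord('2') − ord('0') = 54
'6': 0..9 range, 52 + ord('6') − ord('0') = 58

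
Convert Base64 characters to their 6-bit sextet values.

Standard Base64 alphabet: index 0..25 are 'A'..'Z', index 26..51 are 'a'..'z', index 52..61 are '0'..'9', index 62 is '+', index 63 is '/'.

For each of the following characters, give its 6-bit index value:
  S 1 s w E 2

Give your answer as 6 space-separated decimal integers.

Answer: 18 53 44 48 4 54

Derivation:
'S': A..Z range, ord('S') − ord('A') = 18
'1': 0..9 range, 52 + ord('1') − ord('0') = 53
's': a..z range, 26 + ord('s') − ord('a') = 44
'w': a..z range, 26 + ord('w') − ord('a') = 48
'E': A..Z range, ord('E') − ord('A') = 4
'2': 0..9 range, 52 + ord('2') − ord('0') = 54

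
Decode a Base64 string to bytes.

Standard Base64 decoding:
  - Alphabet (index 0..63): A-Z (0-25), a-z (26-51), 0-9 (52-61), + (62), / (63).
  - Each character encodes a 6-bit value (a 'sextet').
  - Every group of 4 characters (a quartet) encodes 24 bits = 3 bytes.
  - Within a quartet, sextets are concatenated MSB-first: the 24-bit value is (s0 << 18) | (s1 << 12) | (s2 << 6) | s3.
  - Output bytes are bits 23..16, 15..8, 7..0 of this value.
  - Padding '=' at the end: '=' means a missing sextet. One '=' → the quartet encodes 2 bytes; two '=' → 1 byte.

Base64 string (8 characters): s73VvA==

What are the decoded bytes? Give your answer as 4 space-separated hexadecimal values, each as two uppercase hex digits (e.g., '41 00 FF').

Answer: B3 BD D5 BC

Derivation:
After char 0 ('s'=44): chars_in_quartet=1 acc=0x2C bytes_emitted=0
After char 1 ('7'=59): chars_in_quartet=2 acc=0xB3B bytes_emitted=0
After char 2 ('3'=55): chars_in_quartet=3 acc=0x2CEF7 bytes_emitted=0
After char 3 ('V'=21): chars_in_quartet=4 acc=0xB3BDD5 -> emit B3 BD D5, reset; bytes_emitted=3
After char 4 ('v'=47): chars_in_quartet=1 acc=0x2F bytes_emitted=3
After char 5 ('A'=0): chars_in_quartet=2 acc=0xBC0 bytes_emitted=3
Padding '==': partial quartet acc=0xBC0 -> emit BC; bytes_emitted=4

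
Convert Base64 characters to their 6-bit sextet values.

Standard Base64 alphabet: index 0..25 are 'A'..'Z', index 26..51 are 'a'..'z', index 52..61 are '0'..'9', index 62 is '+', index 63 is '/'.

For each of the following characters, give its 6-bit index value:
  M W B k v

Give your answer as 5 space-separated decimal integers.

'M': A..Z range, ord('M') − ord('A') = 12
'W': A..Z range, ord('W') − ord('A') = 22
'B': A..Z range, ord('B') − ord('A') = 1
'k': a..z range, 26 + ord('k') − ord('a') = 36
'v': a..z range, 26 + ord('v') − ord('a') = 47

Answer: 12 22 1 36 47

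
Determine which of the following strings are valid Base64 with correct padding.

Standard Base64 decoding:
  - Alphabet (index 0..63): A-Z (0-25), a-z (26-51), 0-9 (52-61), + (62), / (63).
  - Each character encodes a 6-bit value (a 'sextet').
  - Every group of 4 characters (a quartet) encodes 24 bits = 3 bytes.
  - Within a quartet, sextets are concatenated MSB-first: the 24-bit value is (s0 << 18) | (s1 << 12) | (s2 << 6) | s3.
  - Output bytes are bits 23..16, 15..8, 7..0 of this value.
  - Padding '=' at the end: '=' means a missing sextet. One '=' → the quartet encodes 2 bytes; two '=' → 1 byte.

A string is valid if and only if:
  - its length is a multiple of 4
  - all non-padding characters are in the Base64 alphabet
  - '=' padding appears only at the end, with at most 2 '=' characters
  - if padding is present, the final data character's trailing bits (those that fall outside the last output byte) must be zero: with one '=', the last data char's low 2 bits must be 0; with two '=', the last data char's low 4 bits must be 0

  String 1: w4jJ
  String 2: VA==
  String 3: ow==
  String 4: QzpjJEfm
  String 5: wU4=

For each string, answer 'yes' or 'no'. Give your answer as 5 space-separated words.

Answer: yes yes yes yes yes

Derivation:
String 1: 'w4jJ' → valid
String 2: 'VA==' → valid
String 3: 'ow==' → valid
String 4: 'QzpjJEfm' → valid
String 5: 'wU4=' → valid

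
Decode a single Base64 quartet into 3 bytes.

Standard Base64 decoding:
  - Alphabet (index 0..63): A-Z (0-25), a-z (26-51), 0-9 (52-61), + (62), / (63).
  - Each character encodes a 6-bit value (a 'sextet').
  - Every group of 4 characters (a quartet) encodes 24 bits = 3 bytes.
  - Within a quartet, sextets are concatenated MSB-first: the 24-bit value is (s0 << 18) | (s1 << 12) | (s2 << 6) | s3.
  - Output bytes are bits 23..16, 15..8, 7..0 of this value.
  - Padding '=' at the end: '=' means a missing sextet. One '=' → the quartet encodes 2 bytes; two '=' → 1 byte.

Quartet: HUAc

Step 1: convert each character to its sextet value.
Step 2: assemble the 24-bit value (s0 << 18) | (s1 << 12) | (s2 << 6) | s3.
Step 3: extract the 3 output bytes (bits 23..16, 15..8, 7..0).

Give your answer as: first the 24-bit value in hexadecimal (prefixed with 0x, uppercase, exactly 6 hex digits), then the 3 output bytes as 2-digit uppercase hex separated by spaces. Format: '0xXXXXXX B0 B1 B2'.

Answer: 0x1D401C 1D 40 1C

Derivation:
Sextets: H=7, U=20, A=0, c=28
24-bit: (7<<18) | (20<<12) | (0<<6) | 28
      = 0x1C0000 | 0x014000 | 0x000000 | 0x00001C
      = 0x1D401C
Bytes: (v>>16)&0xFF=1D, (v>>8)&0xFF=40, v&0xFF=1C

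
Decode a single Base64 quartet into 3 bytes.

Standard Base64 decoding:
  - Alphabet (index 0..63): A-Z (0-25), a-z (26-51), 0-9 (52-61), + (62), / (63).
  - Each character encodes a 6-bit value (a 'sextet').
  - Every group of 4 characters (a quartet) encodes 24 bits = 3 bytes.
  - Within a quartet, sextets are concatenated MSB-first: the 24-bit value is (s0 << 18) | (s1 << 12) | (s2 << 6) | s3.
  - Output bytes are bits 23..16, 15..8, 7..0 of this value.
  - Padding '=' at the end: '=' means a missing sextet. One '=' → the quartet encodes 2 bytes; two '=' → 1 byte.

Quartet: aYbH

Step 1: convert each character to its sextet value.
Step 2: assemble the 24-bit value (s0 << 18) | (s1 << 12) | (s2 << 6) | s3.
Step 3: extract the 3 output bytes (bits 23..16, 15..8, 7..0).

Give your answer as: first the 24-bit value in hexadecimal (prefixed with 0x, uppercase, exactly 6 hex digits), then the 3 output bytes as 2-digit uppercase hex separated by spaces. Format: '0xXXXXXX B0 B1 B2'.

Answer: 0x6986C7 69 86 C7

Derivation:
Sextets: a=26, Y=24, b=27, H=7
24-bit: (26<<18) | (24<<12) | (27<<6) | 7
      = 0x680000 | 0x018000 | 0x0006C0 | 0x000007
      = 0x6986C7
Bytes: (v>>16)&0xFF=69, (v>>8)&0xFF=86, v&0xFF=C7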